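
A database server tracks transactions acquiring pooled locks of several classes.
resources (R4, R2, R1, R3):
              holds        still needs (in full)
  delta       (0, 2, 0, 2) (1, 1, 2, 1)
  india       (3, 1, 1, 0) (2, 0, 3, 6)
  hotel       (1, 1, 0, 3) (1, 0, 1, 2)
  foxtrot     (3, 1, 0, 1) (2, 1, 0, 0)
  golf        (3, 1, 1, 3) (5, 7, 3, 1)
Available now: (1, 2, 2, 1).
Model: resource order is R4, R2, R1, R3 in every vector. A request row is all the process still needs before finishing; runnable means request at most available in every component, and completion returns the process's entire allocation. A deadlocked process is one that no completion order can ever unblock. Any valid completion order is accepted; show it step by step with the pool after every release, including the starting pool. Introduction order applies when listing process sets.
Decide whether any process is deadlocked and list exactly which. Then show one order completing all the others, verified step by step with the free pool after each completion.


Deadlocked: india and golf.
Key observation: delta, hotel, foxtrot can finish, but then (5, 6, 2, 7) is all there is, and the blocked group's R1 demands exceed it.
One completion order for the rest: delta, hotel, foxtrot. Walking it through:
  pool = (1, 2, 2, 1)
  run delta (needs (1, 1, 2, 1), free (1, 2, 2, 1)); after release of (0, 2, 0, 2) the pool is (1, 4, 2, 3)
  run hotel (needs (1, 0, 1, 2), free (1, 4, 2, 3)); after release of (1, 1, 0, 3) the pool is (2, 5, 2, 6)
  run foxtrot (needs (2, 1, 0, 0), free (2, 5, 2, 6)); after release of (3, 1, 0, 1) the pool is (5, 6, 2, 7)
The blocked processes can never fit:
  india still needs (2, 0, 3, 6) but only (5, 6, 2, 7) is free — short on R1
  golf still needs (5, 7, 3, 1) but only (5, 6, 2, 7) is free — short on R2 and R1


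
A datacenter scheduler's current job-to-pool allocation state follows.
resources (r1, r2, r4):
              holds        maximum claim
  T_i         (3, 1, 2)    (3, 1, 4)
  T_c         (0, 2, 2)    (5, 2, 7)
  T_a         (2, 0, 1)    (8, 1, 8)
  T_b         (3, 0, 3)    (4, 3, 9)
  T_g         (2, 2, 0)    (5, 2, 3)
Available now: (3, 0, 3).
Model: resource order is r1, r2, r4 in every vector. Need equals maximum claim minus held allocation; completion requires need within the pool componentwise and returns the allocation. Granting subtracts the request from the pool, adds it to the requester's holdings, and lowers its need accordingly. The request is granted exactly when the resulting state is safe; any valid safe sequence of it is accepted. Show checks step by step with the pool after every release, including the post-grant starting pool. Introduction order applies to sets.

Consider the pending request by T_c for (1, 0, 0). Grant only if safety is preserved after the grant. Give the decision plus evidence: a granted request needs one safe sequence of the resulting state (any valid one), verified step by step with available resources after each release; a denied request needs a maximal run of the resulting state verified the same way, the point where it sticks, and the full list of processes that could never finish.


GRANT — the state after the grant stays safe, e.g. via T_i, T_g, T_c, T_a, T_b.
Key observation: (2, 0, 3) free after granting still covers T_i first, and each release covers the next.
Check on the post-grant state, step by step:
  pool = (2, 0, 3)
  T_i: need (0, 0, 2) fits (2, 0, 3); releases (3, 1, 2), pool now (5, 1, 5)
  T_g: need (3, 0, 3) fits (5, 1, 5); releases (2, 2, 0), pool now (7, 3, 5)
  T_c: need (4, 0, 5) fits (7, 3, 5); releases (1, 2, 2), pool now (8, 5, 7)
  T_a: need (6, 1, 7) fits (8, 5, 7); releases (2, 0, 1), pool now (10, 5, 8)
  T_b: need (1, 3, 6) fits (10, 5, 8); releases (3, 0, 3), pool now (13, 5, 11)


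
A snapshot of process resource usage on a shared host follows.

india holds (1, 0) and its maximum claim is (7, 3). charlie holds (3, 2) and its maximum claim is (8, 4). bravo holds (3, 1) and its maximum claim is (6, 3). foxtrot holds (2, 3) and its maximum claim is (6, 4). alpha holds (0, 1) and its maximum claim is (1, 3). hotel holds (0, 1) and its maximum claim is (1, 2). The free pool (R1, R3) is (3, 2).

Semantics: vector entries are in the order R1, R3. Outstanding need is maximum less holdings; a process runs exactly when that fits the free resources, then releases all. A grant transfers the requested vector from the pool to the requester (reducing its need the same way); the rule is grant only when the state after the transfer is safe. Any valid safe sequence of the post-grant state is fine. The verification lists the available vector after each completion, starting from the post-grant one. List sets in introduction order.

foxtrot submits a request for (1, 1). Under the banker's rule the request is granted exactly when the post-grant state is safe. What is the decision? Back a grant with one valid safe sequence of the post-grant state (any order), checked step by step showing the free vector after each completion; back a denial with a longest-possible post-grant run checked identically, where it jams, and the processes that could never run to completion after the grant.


DENY: after the grant no complete ordering would exist.
Key observation: R1 is the bottleneck — with hotel, alpha done the pool holds (2, 3), short of every remaining need.
After a pretend grant, a maximal execution: hotel, alpha — then nothing else fits. Step-by-step check:
  pool = (2, 1)
  hotel: need (1, 1) fits (2, 1); releases (0, 1), pool now (2, 2)
  alpha: need (1, 2) fits (2, 2); releases (0, 1), pool now (2, 3)
  blocked: india wants (6, 3), pool (2, 3) — not enough R1
  blocked: charlie wants (5, 2), pool (2, 3) — not enough R1
  blocked: bravo wants (3, 2), pool (2, 3) — not enough R1
  blocked: foxtrot wants (3, 0), pool (2, 3) — not enough R1
Post-grant, the permanently blocked set is india, charlie, bravo and foxtrot.


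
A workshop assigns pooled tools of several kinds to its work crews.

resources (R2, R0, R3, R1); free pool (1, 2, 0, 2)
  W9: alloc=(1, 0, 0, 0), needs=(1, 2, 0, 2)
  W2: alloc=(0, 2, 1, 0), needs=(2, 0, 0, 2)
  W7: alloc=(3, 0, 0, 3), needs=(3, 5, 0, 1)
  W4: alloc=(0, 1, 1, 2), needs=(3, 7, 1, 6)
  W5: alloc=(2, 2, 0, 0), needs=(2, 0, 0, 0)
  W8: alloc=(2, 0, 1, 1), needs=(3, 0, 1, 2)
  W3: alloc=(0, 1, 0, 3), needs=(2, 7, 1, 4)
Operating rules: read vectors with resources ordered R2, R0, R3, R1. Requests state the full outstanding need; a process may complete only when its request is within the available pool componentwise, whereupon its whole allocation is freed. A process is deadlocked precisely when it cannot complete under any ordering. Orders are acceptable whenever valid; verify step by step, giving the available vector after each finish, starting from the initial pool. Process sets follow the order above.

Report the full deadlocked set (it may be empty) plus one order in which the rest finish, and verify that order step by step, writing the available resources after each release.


The deadlocked set is W4 and W3.
Key observation: W9, W2, W5, W8, W7 can finish, but then (9, 6, 2, 6) is all there is, and the blocked group's R0 demands exceed it.
One completion order for the rest: W9, W2, W5, W8, W7. Verifying each step:
  pool = (1, 2, 0, 2)
  W9: need (1, 2, 0, 2) fits (1, 2, 0, 2); releases (1, 0, 0, 0), pool now (2, 2, 0, 2)
  W2: need (2, 0, 0, 2) fits (2, 2, 0, 2); releases (0, 2, 1, 0), pool now (2, 4, 1, 2)
  W5: need (2, 0, 0, 0) fits (2, 4, 1, 2); releases (2, 2, 0, 0), pool now (4, 6, 1, 2)
  W8: need (3, 0, 1, 2) fits (4, 6, 1, 2); releases (2, 0, 1, 1), pool now (6, 6, 2, 3)
  W7: need (3, 5, 0, 1) fits (6, 6, 2, 3); releases (3, 0, 0, 3), pool now (9, 6, 2, 6)
The blocked processes can never fit:
  W4 still needs (3, 7, 1, 6) but only (9, 6, 2, 6) is free — short on R0
  W3 still needs (2, 7, 1, 4) but only (9, 6, 2, 6) is free — short on R0


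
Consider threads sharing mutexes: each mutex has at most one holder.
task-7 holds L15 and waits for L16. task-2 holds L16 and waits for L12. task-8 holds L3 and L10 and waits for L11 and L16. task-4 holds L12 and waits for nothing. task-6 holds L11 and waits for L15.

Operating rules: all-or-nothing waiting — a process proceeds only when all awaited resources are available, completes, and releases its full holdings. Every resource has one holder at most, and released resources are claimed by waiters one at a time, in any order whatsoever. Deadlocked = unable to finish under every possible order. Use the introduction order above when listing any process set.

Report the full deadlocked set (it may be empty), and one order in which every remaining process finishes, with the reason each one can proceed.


The deadlocked set is empty.
Key observation: the waits form no ring: some process can always run, and its releases unblock the others one by one.
One completion order for the rest: task-4, task-2, task-7, task-6, task-8.
Check, step by step:
  run task-4 (it waits on nothing); releases L12
  task-2 waits on L12 — all released -> runs and releases L16
  task-7 waits on L16 — all released -> runs and releases L15
  task-6 waits on L15 — all released -> runs and releases L11
  task-8 waits on L11 and L16 — all released -> runs and releases L3 and L10


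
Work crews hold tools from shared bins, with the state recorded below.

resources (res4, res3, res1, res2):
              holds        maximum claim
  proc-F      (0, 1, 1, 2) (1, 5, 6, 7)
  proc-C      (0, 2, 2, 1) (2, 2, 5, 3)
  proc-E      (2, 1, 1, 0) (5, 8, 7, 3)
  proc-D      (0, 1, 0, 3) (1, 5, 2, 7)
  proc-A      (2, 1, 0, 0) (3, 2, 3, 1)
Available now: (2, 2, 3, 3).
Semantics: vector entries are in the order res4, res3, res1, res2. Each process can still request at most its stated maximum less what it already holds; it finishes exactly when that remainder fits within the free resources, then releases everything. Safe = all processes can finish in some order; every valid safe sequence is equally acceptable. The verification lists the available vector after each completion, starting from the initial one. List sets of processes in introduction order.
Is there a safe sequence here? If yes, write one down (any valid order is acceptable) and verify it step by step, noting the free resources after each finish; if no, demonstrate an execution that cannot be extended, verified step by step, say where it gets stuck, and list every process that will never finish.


SAFE, for example via the order proc-C, proc-A, proc-D, proc-F, proc-E.
Key observation: the order's first zero-slack moment is proc-C ((2, 0, 3, 2) needed, (2, 2, 3, 3) free — a requested resource with nothing to spare).
Step-by-step check:
  pool = (2, 2, 3, 3)
  run proc-C (needs (2, 0, 3, 2), free (2, 2, 3, 3)); after release of (0, 2, 2, 1) the pool is (2, 4, 5, 4)
  run proc-A (needs (1, 1, 3, 1), free (2, 4, 5, 4)); after release of (2, 1, 0, 0) the pool is (4, 5, 5, 4)
  run proc-D (needs (1, 4, 2, 4), free (4, 5, 5, 4)); after release of (0, 1, 0, 3) the pool is (4, 6, 5, 7)
  run proc-F (needs (1, 4, 5, 5), free (4, 6, 5, 7)); after release of (0, 1, 1, 2) the pool is (4, 7, 6, 9)
  run proc-E (needs (3, 7, 6, 3), free (4, 7, 6, 9)); after release of (2, 1, 1, 0) the pool is (6, 8, 7, 9)


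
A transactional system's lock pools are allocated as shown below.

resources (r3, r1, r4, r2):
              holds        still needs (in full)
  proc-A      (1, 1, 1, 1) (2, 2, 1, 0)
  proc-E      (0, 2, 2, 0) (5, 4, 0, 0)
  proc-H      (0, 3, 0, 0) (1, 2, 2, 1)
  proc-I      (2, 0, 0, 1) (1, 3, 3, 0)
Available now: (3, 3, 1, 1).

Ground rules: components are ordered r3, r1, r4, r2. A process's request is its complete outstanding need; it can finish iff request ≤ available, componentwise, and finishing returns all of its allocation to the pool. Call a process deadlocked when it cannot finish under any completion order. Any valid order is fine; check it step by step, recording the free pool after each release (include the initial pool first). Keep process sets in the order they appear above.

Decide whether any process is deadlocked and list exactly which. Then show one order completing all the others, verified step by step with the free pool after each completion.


Deadlocked set: proc-E and proc-I.
Key observation: after proc-A, proc-H the pool peaks at (4, 7, 2, 2), and each blocked process is short somewhere: proc-E on r3; proc-I on r4.
The rest can finish in the order proc-A, proc-H. Step-by-step check:
  pool = (3, 3, 1, 1)
  proc-A: need (2, 2, 1, 0) fits (3, 3, 1, 1); releases (1, 1, 1, 1), pool now (4, 4, 2, 2)
  proc-H: need (1, 2, 2, 1) fits (4, 4, 2, 2); releases (0, 3, 0, 0), pool now (4, 7, 2, 2)
The stuck group stays short no matter what:
  proc-E still needs (5, 4, 0, 0) but only (4, 7, 2, 2) is free — short on r3
  proc-I still needs (1, 3, 3, 0) but only (4, 7, 2, 2) is free — short on r4


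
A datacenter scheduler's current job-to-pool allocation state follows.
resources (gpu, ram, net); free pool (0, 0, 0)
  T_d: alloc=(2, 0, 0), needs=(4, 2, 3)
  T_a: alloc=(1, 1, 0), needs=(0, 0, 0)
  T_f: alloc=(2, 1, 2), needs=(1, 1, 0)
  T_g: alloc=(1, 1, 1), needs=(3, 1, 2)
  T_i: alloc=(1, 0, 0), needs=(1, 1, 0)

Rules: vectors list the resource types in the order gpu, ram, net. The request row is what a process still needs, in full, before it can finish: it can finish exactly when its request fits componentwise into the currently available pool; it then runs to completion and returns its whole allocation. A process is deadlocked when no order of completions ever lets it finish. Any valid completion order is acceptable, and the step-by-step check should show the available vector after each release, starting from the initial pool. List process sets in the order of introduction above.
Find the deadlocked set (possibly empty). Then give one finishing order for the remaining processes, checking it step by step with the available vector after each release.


No process is deadlocked.
Key observation: the pool covers T_a at once, and every later process fits after earlier releases.
The rest can finish in the order T_a, T_i, T_f, T_g, T_d. Check, step by step:
  pool = (0, 0, 0)
  run T_a (needs (0, 0, 0), free (0, 0, 0)); after release of (1, 1, 0) the pool is (1, 1, 0)
  run T_i (needs (1, 1, 0), free (1, 1, 0)); after release of (1, 0, 0) the pool is (2, 1, 0)
  run T_f (needs (1, 1, 0), free (2, 1, 0)); after release of (2, 1, 2) the pool is (4, 2, 2)
  run T_g (needs (3, 1, 2), free (4, 2, 2)); after release of (1, 1, 1) the pool is (5, 3, 3)
  run T_d (needs (4, 2, 3), free (5, 3, 3)); after release of (2, 0, 0) the pool is (7, 3, 3)


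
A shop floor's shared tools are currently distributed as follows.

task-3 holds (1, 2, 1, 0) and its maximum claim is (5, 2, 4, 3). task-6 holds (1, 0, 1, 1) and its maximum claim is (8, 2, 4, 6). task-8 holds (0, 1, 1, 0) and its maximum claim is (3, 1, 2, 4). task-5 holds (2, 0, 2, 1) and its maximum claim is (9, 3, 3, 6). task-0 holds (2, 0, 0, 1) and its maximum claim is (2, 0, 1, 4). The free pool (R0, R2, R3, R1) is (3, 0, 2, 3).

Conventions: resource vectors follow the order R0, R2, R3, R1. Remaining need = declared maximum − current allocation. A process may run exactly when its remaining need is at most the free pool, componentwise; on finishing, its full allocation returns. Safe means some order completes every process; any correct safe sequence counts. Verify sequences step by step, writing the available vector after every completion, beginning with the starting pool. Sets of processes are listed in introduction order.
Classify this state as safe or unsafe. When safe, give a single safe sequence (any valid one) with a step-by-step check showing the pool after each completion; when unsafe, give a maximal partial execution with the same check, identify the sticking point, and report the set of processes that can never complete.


UNSAFE.
Key observation: the wall is R0: completing task-0, task-8, task-3 brings the pool only to (6, 3, 4, 4), and all the rest need more.
A maximal execution: task-0, task-8, task-3 — then nothing else fits. Verifying each step:
  pool = (3, 0, 2, 3)
  task-0 needs (0, 0, 1, 3) <= (3, 0, 2, 3) -> finishes; pool += (2, 0, 0, 1) = (5, 0, 2, 4)
  task-8 needs (3, 0, 1, 4) <= (5, 0, 2, 4) -> finishes; pool += (0, 1, 1, 0) = (5, 1, 3, 4)
  task-3 needs (4, 0, 3, 3) <= (5, 1, 3, 4) -> finishes; pool += (1, 2, 1, 0) = (6, 3, 4, 4)
  blocked: task-6 wants (7, 2, 3, 5), pool (6, 3, 4, 4) — not enough R0 and R1
  blocked: task-5 wants (7, 3, 1, 5), pool (6, 3, 4, 4) — not enough R0 and R1
Never able to finish: task-6 and task-5.


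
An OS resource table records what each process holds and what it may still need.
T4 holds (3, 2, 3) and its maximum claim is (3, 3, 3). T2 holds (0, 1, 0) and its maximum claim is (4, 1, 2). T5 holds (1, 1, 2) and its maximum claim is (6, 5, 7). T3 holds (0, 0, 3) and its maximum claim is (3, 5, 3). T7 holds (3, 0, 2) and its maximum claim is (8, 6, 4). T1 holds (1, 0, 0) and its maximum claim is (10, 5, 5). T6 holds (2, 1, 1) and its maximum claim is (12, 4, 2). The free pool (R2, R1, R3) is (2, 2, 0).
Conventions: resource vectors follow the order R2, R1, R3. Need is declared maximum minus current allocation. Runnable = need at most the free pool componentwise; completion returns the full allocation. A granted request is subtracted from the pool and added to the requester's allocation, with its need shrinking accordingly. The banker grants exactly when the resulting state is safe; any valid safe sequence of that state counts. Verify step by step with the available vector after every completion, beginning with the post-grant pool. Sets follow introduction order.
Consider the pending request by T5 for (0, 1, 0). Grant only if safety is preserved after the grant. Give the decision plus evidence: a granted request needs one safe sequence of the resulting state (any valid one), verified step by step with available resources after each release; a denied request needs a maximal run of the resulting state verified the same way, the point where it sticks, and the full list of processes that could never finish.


DENY: after the grant no complete ordering would exist.
Key observation: after T4, T2 the pool peaks at (5, 4, 3), and each blocked process is short somewhere: T5 on R3; T3 on R1; T7 on R1; T1 on R2, R1, R3; T6 on R2.
Pretend the grant happened; the run T4, T2 goes as far as possible. Step-by-step check:
  pool = (2, 1, 0)
  run T4 (needs (0, 1, 0), free (2, 1, 0)); after release of (3, 2, 3) the pool is (5, 3, 3)
  run T2 (needs (4, 0, 2), free (5, 3, 3)); after release of (0, 1, 0) the pool is (5, 4, 3)
  T5 cannot run: need (5, 3, 5) vs free (5, 4, 3) (insufficient R3)
  T3 cannot run: need (3, 5, 0) vs free (5, 4, 3) (insufficient R1)
  T7 cannot run: need (5, 6, 2) vs free (5, 4, 3) (insufficient R1)
  T1 cannot run: need (9, 5, 5) vs free (5, 4, 3) (insufficient R2, R1 and R3)
  T6 cannot run: need (10, 3, 1) vs free (5, 4, 3) (insufficient R2)
Post-grant, the permanently blocked set is T5, T3, T7, T1 and T6.


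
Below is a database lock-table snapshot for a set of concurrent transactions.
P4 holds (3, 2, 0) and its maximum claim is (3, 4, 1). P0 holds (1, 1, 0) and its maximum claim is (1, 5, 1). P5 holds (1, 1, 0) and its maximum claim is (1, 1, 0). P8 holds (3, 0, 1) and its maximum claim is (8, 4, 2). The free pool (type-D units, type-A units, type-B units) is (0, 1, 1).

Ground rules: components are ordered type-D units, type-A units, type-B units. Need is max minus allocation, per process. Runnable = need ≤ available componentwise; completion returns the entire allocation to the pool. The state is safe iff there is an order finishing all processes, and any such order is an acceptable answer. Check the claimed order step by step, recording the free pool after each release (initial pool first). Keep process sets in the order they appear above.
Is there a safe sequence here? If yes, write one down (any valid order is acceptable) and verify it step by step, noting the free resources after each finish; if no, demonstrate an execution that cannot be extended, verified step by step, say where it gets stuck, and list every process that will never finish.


SAFE — a valid safe sequence is P5, P4, P0, P8.
Key observation: P4 is the earliest step where a requested resource binds exactly: need (0, 2, 1), pool (1, 2, 1) at its turn.
Step-by-step check:
  pool = (0, 1, 1)
  P5: need (0, 0, 0) fits (0, 1, 1); releases (1, 1, 0), pool now (1, 2, 1)
  P4: need (0, 2, 1) fits (1, 2, 1); releases (3, 2, 0), pool now (4, 4, 1)
  P0: need (0, 4, 1) fits (4, 4, 1); releases (1, 1, 0), pool now (5, 5, 1)
  P8: need (5, 4, 1) fits (5, 5, 1); releases (3, 0, 1), pool now (8, 5, 2)


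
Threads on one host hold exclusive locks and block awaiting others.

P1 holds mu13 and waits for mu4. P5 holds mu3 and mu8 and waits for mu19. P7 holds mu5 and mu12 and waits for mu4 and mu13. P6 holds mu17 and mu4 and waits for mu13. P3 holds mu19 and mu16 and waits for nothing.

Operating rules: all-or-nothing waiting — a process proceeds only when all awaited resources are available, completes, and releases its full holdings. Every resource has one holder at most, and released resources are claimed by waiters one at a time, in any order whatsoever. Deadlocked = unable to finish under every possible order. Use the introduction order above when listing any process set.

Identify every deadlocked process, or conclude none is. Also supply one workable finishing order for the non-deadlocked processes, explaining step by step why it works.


Deadlocked: P1, P7 and P6.
Key observation: P1 -> P6 -> P1 is a circular wait — nothing in it can go first; P7 waits into the deadlock from upstream.
A valid finishing order for the others: P3, P5.
Step-by-step check:
  P3 waits on nothing -> runs at once and releases mu19 and mu16
  P5: everything it awaited (mu19) is free; runs, freeing mu3 and mu8


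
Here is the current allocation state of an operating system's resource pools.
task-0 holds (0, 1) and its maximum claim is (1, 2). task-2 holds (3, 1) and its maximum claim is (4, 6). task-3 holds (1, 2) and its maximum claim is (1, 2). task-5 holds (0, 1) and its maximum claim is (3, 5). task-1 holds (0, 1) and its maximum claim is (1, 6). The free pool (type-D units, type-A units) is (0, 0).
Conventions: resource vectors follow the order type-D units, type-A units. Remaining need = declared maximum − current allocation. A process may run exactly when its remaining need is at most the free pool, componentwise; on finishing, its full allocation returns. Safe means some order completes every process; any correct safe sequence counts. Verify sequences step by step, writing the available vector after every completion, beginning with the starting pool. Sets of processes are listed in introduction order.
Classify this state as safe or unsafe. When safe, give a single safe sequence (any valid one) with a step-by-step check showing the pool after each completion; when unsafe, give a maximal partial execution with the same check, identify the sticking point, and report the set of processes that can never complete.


UNSAFE — no complete ordering exists.
Key observation: after task-3, task-0 complete, (1, 3) is the best the pool ever gets, yet each leftover process wants more type-A units.
Going as far as possible: task-3, task-0; after that, nothing fits. Verifying each step:
  pool = (0, 0)
  run task-3 (needs (0, 0), free (0, 0)); after release of (1, 2) the pool is (1, 2)
  run task-0 (needs (1, 1), free (1, 2)); after release of (0, 1) the pool is (1, 3)
  blocked: task-2 wants (1, 5), pool (1, 3) — not enough type-A units
  blocked: task-5 wants (3, 4), pool (1, 3) — not enough type-D units and type-A units
  blocked: task-1 wants (1, 5), pool (1, 3) — not enough type-A units
Never able to finish: task-2, task-5 and task-1.


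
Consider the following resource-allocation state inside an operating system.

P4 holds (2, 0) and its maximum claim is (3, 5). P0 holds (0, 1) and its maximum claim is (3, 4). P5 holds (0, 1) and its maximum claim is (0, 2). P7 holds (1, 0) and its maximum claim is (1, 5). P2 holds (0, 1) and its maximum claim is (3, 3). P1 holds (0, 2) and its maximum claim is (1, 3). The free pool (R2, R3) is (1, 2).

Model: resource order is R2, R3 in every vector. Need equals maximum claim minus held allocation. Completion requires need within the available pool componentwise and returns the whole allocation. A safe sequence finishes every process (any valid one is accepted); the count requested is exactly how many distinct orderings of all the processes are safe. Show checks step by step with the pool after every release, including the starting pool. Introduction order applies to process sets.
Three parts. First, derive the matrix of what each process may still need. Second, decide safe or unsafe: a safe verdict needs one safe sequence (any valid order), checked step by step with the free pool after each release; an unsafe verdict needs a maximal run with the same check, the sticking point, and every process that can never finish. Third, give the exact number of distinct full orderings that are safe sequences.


(1) Outstanding need per process (order R2, R3):
  P4: (1, 5)
  P0: (3, 3)
  P5: (0, 1)
  P7: (0, 5)
  P2: (3, 2)
  P1: (1, 1)
(2) SAFE — a valid safe sequence is P1, P5, P4, P7, P2, P0.
Key observation: reading the order forward, P1 is the first process whose need (1, 1) meets the free pool (1, 2) exactly on a resource it requests.
Step-by-step check:
  pool = (1, 2)
  P1 needs (1, 1) <= (1, 2) -> finishes; pool += (0, 2) = (1, 4)
  P5 needs (0, 1) <= (1, 4) -> finishes; pool += (0, 1) = (1, 5)
  P4 needs (1, 5) <= (1, 5) -> finishes; pool += (2, 0) = (3, 5)
  P7 needs (0, 5) <= (3, 5) -> finishes; pool += (1, 0) = (4, 5)
  P2 needs (3, 2) <= (4, 5) -> finishes; pool += (0, 1) = (4, 6)
  P0 needs (3, 3) <= (4, 6) -> finishes; pool += (0, 1) = (4, 7)
(3) The exact count: 16 of the possible complete orderings are safe sequences.


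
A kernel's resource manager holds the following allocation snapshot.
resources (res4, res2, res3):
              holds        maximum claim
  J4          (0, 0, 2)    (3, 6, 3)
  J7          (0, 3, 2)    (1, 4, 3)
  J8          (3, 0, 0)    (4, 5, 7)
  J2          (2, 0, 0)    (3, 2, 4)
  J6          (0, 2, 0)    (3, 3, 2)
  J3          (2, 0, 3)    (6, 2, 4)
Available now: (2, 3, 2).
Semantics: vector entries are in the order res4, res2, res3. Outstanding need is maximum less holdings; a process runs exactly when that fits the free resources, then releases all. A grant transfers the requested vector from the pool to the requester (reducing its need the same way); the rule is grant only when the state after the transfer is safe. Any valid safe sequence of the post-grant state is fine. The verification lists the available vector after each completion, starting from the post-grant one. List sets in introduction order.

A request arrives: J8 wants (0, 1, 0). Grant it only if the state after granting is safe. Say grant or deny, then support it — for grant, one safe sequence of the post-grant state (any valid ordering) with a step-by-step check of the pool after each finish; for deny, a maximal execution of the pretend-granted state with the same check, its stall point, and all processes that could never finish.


GRANT. The post-grant state is safe; one safe sequence: J7, J2, J3, J6, J4, J8.
Key observation: the transfer keeps a workable pool ((2, 2, 2)); J7 starts the safe sequence.
Check on the post-grant state, step by step:
  pool = (2, 2, 2)
  J7 needs (1, 1, 1) <= (2, 2, 2) -> finishes; pool += (0, 3, 2) = (2, 5, 4)
  J2 needs (1, 2, 4) <= (2, 5, 4) -> finishes; pool += (2, 0, 0) = (4, 5, 4)
  J3 needs (4, 2, 1) <= (4, 5, 4) -> finishes; pool += (2, 0, 3) = (6, 5, 7)
  J6 needs (3, 1, 2) <= (6, 5, 7) -> finishes; pool += (0, 2, 0) = (6, 7, 7)
  J4 needs (3, 6, 1) <= (6, 7, 7) -> finishes; pool += (0, 0, 2) = (6, 7, 9)
  J8 needs (1, 4, 7) <= (6, 7, 9) -> finishes; pool += (3, 1, 0) = (9, 8, 9)


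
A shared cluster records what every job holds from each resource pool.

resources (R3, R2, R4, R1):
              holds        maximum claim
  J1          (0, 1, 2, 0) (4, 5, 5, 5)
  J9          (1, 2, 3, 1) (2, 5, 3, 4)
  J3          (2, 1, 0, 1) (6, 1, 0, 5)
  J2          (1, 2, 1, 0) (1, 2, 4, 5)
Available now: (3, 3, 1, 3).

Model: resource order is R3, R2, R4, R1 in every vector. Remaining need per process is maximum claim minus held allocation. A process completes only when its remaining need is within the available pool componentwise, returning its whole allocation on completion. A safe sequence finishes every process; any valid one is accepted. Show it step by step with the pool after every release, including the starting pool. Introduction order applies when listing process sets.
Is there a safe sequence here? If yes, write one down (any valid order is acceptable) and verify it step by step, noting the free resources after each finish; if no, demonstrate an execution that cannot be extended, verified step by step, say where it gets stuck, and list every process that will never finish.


The state is SAFE; one workable sequence: J9, J3, J1, J2.
Key observation: J9 marks the first exact bind of the order: its need (1, 3, 0, 3) fits the free (3, 3, 1, 3) with zero slack on a requested resource.
Step-by-step check:
  pool = (3, 3, 1, 3)
  J9 needs (1, 3, 0, 3) <= (3, 3, 1, 3) -> finishes; pool += (1, 2, 3, 1) = (4, 5, 4, 4)
  J3 needs (4, 0, 0, 4) <= (4, 5, 4, 4) -> finishes; pool += (2, 1, 0, 1) = (6, 6, 4, 5)
  J1 needs (4, 4, 3, 5) <= (6, 6, 4, 5) -> finishes; pool += (0, 1, 2, 0) = (6, 7, 6, 5)
  J2 needs (0, 0, 3, 5) <= (6, 7, 6, 5) -> finishes; pool += (1, 2, 1, 0) = (7, 9, 7, 5)


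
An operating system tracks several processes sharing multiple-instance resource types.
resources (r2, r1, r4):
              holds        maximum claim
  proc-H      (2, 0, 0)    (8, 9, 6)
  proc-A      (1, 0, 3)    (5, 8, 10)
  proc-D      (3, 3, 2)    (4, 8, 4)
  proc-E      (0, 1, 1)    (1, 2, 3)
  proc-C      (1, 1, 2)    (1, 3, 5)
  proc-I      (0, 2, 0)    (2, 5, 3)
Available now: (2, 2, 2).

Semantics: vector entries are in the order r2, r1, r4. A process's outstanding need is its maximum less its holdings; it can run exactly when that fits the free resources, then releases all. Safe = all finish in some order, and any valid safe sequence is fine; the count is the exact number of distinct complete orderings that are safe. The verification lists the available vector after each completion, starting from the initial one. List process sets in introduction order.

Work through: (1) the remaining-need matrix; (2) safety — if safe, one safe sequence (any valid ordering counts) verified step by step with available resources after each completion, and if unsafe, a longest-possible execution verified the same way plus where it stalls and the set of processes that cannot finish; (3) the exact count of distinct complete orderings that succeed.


(1) Remaining need (order r2, r1, r4):
  proc-H: (6, 9, 6)
  proc-A: (4, 8, 7)
  proc-D: (1, 5, 2)
  proc-E: (1, 1, 2)
  proc-C: (0, 2, 3)
  proc-I: (2, 3, 3)
(2) SAFE — a valid safe sequence is proc-E, proc-I, proc-D, proc-C, proc-H, proc-A.
Key observation: proc-E is the earliest step where a requested resource binds exactly: need (1, 1, 2), pool (2, 2, 2) at its turn.
Check, step by step:
  pool = (2, 2, 2)
  proc-E: need (1, 1, 2) fits (2, 2, 2); releases (0, 1, 1), pool now (2, 3, 3)
  proc-I: need (2, 3, 3) fits (2, 3, 3); releases (0, 2, 0), pool now (2, 5, 3)
  proc-D: need (1, 5, 2) fits (2, 5, 3); releases (3, 3, 2), pool now (5, 8, 5)
  proc-C: need (0, 2, 3) fits (5, 8, 5); releases (1, 1, 2), pool now (6, 9, 7)
  proc-H: need (6, 9, 6) fits (6, 9, 7); releases (2, 0, 0), pool now (8, 9, 7)
  proc-A: need (4, 8, 7) fits (8, 9, 7); releases (1, 0, 3), pool now (9, 9, 10)
(3) Exactly 6 of the possible complete orderings are safe sequences.


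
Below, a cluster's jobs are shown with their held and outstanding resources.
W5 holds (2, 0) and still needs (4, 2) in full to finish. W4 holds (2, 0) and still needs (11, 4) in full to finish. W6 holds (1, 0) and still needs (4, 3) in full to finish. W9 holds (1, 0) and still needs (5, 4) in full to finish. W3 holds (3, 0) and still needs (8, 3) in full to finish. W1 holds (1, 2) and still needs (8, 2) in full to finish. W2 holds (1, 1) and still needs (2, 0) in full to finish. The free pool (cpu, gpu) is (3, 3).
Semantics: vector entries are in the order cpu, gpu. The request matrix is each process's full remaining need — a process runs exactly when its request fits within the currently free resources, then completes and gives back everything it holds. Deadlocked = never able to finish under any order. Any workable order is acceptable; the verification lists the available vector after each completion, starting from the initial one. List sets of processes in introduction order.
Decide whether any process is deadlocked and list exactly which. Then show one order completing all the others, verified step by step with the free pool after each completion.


The deadlocked set is empty.
Key observation: no deadlock: W2 fits now, and the freed resources carry the rest through.
One completion order for the rest: W2, W5, W9, W6, W3, W1, W4. Step-by-step check:
  pool = (3, 3)
  W2 needs (2, 0) <= (3, 3) -> finishes; pool += (1, 1) = (4, 4)
  W5 needs (4, 2) <= (4, 4) -> finishes; pool += (2, 0) = (6, 4)
  W9 needs (5, 4) <= (6, 4) -> finishes; pool += (1, 0) = (7, 4)
  W6 needs (4, 3) <= (7, 4) -> finishes; pool += (1, 0) = (8, 4)
  W3 needs (8, 3) <= (8, 4) -> finishes; pool += (3, 0) = (11, 4)
  W1 needs (8, 2) <= (11, 4) -> finishes; pool += (1, 2) = (12, 6)
  W4 needs (11, 4) <= (12, 6) -> finishes; pool += (2, 0) = (14, 6)


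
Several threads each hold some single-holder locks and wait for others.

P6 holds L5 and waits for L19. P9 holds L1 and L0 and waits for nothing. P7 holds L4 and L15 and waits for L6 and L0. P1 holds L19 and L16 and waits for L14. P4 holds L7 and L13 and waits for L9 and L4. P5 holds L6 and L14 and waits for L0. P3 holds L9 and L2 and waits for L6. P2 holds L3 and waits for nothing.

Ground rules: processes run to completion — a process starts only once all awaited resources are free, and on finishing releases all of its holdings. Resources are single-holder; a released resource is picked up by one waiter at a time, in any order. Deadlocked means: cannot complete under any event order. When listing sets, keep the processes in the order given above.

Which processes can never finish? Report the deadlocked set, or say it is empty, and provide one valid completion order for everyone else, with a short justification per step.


No process is deadlocked.
Key observation: there is no circular wait here — follow any chain and it reaches a process that is free to run now.
One completion order for the rest: P9, P5, P7, P3, P1, P4, P2, P6.
Check, step by step:
  P9: no waits; runs immediately, freeing L1 and L0
  run P5 (all its waits — L0 — are resolved); releases L6 and L14
  run P7 (all its waits — L6 and L0 — are resolved); releases L4 and L15
  run P3 (all its waits — L6 — are resolved); releases L9 and L2
  run P1 (all its waits — L14 — are resolved); releases L19 and L16
  run P4 (all its waits — L9 and L4 — are resolved); releases L7 and L13
  P2: no waits; runs immediately, freeing L3
  run P6 (all its waits — L19 — are resolved); releases L5


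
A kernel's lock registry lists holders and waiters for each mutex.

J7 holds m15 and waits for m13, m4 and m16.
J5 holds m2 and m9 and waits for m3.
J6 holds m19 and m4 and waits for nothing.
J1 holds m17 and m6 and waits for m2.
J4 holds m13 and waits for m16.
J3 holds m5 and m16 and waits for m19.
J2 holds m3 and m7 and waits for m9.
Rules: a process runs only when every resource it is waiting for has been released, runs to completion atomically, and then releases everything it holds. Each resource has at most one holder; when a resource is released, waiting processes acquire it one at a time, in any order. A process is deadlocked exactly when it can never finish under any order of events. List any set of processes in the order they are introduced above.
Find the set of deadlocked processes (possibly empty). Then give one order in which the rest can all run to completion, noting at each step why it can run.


Deadlocked: J5, J1 and J2.
Key observation: the wait chain closes on itself along J5 -> J2 -> J5; J1 waits into the deadlock from upstream.
A valid finishing order for the others: J6, J3, J4, J7.
Walking it through:
  J6: no waits; runs immediately, freeing m19 and m4
  J3: everything it awaited (m19) is free; runs, freeing m5 and m16
  J4: everything it awaited (m16) is free; runs, freeing m13
  J7: everything it awaited (m13, m4 and m16) is free; runs, freeing m15


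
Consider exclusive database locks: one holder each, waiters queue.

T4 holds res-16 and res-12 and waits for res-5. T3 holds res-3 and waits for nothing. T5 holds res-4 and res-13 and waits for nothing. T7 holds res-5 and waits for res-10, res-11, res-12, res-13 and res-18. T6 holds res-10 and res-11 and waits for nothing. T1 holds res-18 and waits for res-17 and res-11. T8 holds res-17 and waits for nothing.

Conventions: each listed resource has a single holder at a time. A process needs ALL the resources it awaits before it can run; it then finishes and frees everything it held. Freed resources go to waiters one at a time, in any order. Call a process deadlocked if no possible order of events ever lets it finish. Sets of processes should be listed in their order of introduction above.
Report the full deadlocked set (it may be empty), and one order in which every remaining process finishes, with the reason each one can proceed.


Deadlocked set: T4 and T7.
Key observation: T4 -> T7 -> T4 is a circular wait — nothing in it can go first; no other process is dragged down with it.
The rest can finish in the order T3, T6, T8, T1, T5.
Check, step by step:
  run T3 (it waits on nothing); releases res-3
  run T6 (it waits on nothing); releases res-10 and res-11
  run T8 (it waits on nothing); releases res-17
  T1 waits on res-17 and res-11 — all released -> runs and releases res-18
  run T5 (it waits on nothing); releases res-4 and res-13


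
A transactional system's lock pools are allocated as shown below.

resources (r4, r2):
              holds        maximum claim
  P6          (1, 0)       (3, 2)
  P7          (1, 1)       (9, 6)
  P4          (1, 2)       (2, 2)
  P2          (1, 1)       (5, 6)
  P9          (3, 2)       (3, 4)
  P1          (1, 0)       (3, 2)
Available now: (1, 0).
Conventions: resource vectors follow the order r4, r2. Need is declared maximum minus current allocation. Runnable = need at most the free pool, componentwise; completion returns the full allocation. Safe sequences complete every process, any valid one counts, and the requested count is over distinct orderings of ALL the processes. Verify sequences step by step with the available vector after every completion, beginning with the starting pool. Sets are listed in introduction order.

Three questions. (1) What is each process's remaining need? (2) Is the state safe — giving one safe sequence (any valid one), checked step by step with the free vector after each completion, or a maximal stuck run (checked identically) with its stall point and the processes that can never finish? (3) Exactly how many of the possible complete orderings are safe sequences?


(1) Outstanding need per process (order r4, r2):
  P6: (2, 2)
  P7: (8, 5)
  P4: (1, 0)
  P2: (4, 5)
  P9: (0, 2)
  P1: (2, 2)
(2) The state is UNSAFE.
Key observation: once P4, P1, P9, P6 finish, the pool peaks at (7, 4) — and every remaining process still needs more r2 than that.
A maximal execution: P4, P1, P9, P6 — then nothing else fits. Walking it through:
  pool = (1, 0)
  P4: need (1, 0) fits (1, 0); releases (1, 2), pool now (2, 2)
  P1: need (2, 2) fits (2, 2); releases (1, 0), pool now (3, 2)
  P9: need (0, 2) fits (3, 2); releases (3, 2), pool now (6, 4)
  P6: need (2, 2) fits (6, 4); releases (1, 0), pool now (7, 4)
  P7 still needs (8, 5) but only (7, 4) is free — short on r4 and r2
  P2 still needs (4, 5) but only (7, 4) is free — short on r2
Permanently blocked: P7 and P2.
(3) The exact count: 0 of the possible complete orderings are safe sequences.
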